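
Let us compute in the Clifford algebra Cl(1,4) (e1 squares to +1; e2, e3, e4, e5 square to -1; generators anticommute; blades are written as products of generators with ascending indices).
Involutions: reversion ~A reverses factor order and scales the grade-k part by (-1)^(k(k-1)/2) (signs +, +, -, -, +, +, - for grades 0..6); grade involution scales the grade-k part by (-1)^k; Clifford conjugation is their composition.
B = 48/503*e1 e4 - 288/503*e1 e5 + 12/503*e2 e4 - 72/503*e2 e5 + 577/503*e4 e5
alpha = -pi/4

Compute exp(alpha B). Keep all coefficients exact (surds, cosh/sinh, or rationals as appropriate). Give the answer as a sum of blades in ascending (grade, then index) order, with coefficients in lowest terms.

B^2 term by term: the squares give (48/503)^2*(e1 e4)^2 + (-288/503)^2*(e1 e5)^2 + (12/503)^2*(e2 e4)^2 + (-72/503)^2*(e2 e5)^2 + (577/503)^2*(e4 e5)^2 = 2304/253009*(+1) + 82944/253009*(+1) + 144/253009*(-1) + 5184/253009*(-1) + 332929/253009*(-1) = -1 (each basis 2-blade squares to minus the product of its generators' squares); cross terms between blades sharing an index anticommute and cancel; the commuting (index-disjoint) pairs give grade-4 terms 2*c*c'*(blade product), which cancel blade by blade — e1 e2 e4 e5: 6912/253009 - 6912/253009 = 0 — confirming B is simple. So B^2 = -1.
B^2 = -1 — the series telescopes trigonometrically here: l = 1, alpha*l = -pi/4, so exp(alpha B) = cos(-pi/4) + (sin(-pi/4)/1)*B = sqrt(2)/2 + (-sqrt(2)/2)*B.
Answer: sqrt(2)/2 - 24*sqrt(2)/503*e1 e4 + 144*sqrt(2)/503*e1 e5 - 6*sqrt(2)/503*e2 e4 + 36*sqrt(2)/503*e2 e5 - 577*sqrt(2)/1006*e4 e5


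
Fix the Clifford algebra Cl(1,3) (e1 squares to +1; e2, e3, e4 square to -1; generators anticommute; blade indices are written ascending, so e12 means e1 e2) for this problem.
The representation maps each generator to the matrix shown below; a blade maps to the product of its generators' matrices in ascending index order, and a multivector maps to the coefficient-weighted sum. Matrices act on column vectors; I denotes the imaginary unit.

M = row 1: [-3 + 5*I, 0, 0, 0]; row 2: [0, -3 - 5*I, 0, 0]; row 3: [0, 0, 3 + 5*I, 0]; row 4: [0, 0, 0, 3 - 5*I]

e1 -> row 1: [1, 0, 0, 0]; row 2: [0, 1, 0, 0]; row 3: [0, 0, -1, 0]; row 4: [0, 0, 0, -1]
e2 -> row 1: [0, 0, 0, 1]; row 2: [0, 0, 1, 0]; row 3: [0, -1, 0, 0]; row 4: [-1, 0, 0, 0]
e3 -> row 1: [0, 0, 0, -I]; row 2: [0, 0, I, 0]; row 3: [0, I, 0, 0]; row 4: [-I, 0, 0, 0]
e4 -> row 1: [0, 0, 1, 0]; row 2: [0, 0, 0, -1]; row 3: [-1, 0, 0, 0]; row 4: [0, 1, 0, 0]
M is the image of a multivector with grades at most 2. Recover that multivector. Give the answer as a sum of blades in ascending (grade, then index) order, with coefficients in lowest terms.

Method: the blade images are trace-orthogonal — tr(rho(e_A) rho(e_B)^-1) = 4 if A = B and 0 otherwise — and rho(e_A)^-1 = (e_A)^2 * rho(e_A) with (e_A)^2 = +1 or -1, so the coefficient of e_A in the preimage is (e_A)^2 * tr(M rho(e_A))/4.
Nonzero projections over blades of grade <= 2: e1: (e1)^2 = +1, tr(M rho(e1)) = -12, coefficient -3; e23: (e23)^2 = -1, tr(M rho(e23)) = 20, coefficient -5. Every other blade of grade <= 2 projects to 0.
Answer: -3*e1 - 5*e23


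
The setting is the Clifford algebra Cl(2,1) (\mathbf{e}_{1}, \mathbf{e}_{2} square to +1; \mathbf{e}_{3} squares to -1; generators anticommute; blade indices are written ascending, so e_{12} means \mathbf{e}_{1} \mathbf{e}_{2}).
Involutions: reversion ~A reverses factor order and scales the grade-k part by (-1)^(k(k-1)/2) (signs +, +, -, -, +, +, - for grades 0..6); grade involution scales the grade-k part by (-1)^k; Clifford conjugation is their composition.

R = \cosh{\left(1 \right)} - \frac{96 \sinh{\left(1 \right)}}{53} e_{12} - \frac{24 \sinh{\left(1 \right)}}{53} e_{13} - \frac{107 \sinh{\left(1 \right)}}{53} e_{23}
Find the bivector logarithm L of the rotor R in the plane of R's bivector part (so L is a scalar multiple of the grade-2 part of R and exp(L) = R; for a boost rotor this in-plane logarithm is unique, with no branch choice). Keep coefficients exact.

The scalar part of R is \cosh{\left(1 \right)}, giving the rapidity magnitude (cosh is even); the bivector part supplies orientation, its quotient by sinh of the rapidity is the plane, and L = rapidity * plane — unique in that plane, since flipping both signs leaves L unchanged.
Concretely: cosh(rapidity) = \cosh{\left(1 \right)} gives rapidity = ±1, and since rapidity/sinh(rapidity) is even the sign is immaterial: L = (rapidity/sinh(rapidity)) * <R>_2 = (\frac{1}{\sinh{\left(1 \right)}}) * <R>_2.
Answer: - \frac{96}{53} e_{12} - \frac{24}{53} e_{13} - \frac{107}{53} e_{23}


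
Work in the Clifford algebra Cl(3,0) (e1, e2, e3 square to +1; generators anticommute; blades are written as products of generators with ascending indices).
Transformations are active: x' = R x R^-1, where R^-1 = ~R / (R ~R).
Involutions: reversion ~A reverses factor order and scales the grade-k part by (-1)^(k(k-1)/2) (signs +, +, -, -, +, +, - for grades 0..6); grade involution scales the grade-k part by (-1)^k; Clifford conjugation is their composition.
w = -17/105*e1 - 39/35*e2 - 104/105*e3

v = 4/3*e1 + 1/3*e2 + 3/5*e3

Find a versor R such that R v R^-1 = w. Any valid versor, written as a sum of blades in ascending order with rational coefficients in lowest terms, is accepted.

Equal squares first: v^2 = w^2 = 506/225. Then v + w = 41/35*e1 - 82/105*e2 - 41/105*e3 is a versor taking v to w, provided it is invertible.
Answer: 41/35*e1 - 82/105*e2 - 41/105*e3


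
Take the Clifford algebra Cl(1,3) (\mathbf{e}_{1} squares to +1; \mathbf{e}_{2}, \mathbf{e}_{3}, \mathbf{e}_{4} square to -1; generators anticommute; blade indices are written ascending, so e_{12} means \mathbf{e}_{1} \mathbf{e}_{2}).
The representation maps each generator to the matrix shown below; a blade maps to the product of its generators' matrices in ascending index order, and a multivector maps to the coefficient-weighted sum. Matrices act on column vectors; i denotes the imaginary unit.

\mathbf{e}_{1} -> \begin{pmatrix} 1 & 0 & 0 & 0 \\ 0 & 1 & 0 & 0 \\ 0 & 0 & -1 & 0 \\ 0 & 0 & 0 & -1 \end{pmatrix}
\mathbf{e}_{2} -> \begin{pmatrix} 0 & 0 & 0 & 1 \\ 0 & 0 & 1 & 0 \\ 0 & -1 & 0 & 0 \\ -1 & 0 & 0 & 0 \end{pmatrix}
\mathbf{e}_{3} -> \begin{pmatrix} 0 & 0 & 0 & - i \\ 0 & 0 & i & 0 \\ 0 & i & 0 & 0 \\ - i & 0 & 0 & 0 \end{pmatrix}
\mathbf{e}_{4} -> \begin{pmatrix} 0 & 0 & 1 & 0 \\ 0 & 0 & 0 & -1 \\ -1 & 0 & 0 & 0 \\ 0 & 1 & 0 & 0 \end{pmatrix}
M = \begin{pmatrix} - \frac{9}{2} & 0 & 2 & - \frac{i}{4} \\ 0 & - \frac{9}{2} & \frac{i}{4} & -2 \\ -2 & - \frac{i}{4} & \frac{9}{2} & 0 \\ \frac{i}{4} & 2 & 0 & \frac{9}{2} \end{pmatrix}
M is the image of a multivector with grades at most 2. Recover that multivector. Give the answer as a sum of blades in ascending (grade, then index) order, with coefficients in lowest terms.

Method: the blade images are trace-orthogonal — tr(rho(e_A) rho(e_B)^-1) = 4 if A = B and 0 otherwise — and rho(e_A)^-1 = (e_A)^2 * rho(e_A) with (e_A)^2 = +1 or -1, so the coefficient of e_A in the preimage is (e_A)^2 * tr(M rho(e_A))/4.
Nonzero projections over blades of grade <= 2: e_{1}: (e_{1})^2 = +1, tr(M rho(e_{1})) = -18, coefficient -\frac{9}{2}; e_{4}: (e_{4})^2 = -1, tr(M rho(e_{4})) = -8, coefficient 2; e_{13}: (e_{13})^2 = +1, tr(M rho(e_{13})) = 1, coefficient \frac{1}{4}. Every other blade of grade <= 2 projects to 0.
Answer: -\frac{9}{2} e_{1} + 2 e_{4} + \frac{1}{4} e_{13}


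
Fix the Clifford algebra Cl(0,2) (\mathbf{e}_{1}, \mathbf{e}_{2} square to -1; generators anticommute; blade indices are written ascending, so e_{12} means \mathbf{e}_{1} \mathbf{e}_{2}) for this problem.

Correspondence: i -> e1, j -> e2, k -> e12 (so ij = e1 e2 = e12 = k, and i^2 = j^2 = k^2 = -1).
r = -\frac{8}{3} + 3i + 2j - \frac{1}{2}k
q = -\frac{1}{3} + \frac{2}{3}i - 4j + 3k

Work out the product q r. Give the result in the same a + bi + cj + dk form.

In blades: q = -\frac{1}{3} + \frac{2}{3} e_{1} - 4 e_{2} + 3 e_{12}, r = -\frac{8}{3} + 3 e_{1} + 2 e_{2} - \frac{1}{2} e_{12}.
Distribute q over r term by term (generator squares from the signature, products reordered to ascending indices): (-\frac{1}{3})*r = \frac{8}{9} - e_{1} - \frac{2}{3} e_{2} + \frac{1}{6} e_{12}; (\frac{2}{3} e_{1})*r = -2 - \frac{16}{9} e_{1} + \frac{1}{3} e_{2} + \frac{4}{3} e_{12}; (-4 e_{2})*r = 8 + 2 e_{1} + \frac{32}{3} e_{2} + 12 e_{12}; (3 e_{12})*r = \frac{3}{2} - 6 e_{1} + 9 e_{2} - 8 e_{12}.
Sum: \frac{151}{18} - \frac{61}{9} e_{1} + \frac{58}{3} e_{2} + \frac{11}{2} e_{12}; translating back through the correspondence:
Answer: \frac{151}{18} - \frac{61}{9}i + \frac{58}{3}j + \frac{11}{2}k


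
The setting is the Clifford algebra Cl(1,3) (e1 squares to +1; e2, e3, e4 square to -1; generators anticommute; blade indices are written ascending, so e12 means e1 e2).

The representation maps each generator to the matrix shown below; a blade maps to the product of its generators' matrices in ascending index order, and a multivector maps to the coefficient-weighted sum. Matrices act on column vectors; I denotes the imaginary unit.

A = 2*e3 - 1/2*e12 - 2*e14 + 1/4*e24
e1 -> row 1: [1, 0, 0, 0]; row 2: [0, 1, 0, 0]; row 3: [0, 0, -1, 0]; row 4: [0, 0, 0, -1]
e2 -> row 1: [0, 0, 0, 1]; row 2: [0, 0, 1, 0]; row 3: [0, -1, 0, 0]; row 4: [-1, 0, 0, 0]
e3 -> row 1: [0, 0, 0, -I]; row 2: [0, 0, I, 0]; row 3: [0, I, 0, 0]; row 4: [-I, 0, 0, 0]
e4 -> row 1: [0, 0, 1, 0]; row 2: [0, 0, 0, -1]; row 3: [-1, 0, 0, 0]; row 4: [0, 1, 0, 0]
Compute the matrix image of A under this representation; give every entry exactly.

Bivector images (products of the table entries): rho(e12) = rho(e1)rho(e2) = row 1: [0, 0, 0, 1]; row 2: [0, 0, 1, 0]; row 3: [0, 1, 0, 0]; row 4: [1, 0, 0, 0]; rho(e14) = rho(e1)rho(e4) = row 1: [0, 0, 1, 0]; row 2: [0, 0, 0, -1]; row 3: [1, 0, 0, 0]; row 4: [0, -1, 0, 0]; rho(e24) = rho(e2)rho(e4) = row 1: [0, 1, 0, 0]; row 2: [-1, 0, 0, 0]; row 3: [0, 0, 0, 1]; row 4: [0, 0, -1, 0].
M = (2)*rho(e3) + (-1/2)*rho(e12) + (-2)*rho(e14) + (1/4)*rho(e24), summed entrywise:
Answer: row 1: [0, 1/4, -2, -1/2 - 2*I]; row 2: [-1/4, 0, -1/2 + 2*I, 2]; row 3: [-2, -1/2 + 2*I, 0, 1/4]; row 4: [-1/2 - 2*I, 2, -1/4, 0]


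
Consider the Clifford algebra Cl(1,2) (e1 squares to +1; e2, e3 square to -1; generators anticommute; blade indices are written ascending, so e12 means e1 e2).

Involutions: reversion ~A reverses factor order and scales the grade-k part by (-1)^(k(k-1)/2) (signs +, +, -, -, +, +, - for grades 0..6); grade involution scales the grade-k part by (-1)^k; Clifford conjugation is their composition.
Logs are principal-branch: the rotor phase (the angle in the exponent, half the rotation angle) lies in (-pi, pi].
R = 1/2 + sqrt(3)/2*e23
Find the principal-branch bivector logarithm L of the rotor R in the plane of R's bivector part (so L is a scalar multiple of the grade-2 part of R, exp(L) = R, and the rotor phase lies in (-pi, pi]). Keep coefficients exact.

The scalar part of R is 1/2, and that scalar determines the rotor phase on the principal branch; recovering the unit plane as bivector-part over sine of the phase gives L = phase * plane.
Concretely: cos(phase) = 1/2 gives phase = ±pi/3, and since phase/sin(phase) is even the sign is immaterial: L = (phase/sin(phase)) * <R>_2 = (2*sqrt(3)*pi/9) * <R>_2.
Answer: pi/3*e23


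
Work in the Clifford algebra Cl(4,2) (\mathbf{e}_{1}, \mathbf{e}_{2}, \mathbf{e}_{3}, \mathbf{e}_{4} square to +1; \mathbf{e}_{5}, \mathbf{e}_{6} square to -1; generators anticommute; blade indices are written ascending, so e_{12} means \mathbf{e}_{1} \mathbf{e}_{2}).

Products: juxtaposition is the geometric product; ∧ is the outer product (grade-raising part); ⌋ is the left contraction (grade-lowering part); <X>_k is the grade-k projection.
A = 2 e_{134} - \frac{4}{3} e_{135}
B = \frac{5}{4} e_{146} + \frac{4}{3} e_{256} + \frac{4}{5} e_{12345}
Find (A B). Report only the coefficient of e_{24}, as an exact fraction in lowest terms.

step 1: \frac{16}{15} e_{24} - \frac{8}{5} e_{25} + \frac{5}{2} e_{36} + \frac{16}{9} e_{1236} + \frac{5}{3} e_{3456} + \frac{8}{3} e_{123456}
Answer: \frac{16}{15}


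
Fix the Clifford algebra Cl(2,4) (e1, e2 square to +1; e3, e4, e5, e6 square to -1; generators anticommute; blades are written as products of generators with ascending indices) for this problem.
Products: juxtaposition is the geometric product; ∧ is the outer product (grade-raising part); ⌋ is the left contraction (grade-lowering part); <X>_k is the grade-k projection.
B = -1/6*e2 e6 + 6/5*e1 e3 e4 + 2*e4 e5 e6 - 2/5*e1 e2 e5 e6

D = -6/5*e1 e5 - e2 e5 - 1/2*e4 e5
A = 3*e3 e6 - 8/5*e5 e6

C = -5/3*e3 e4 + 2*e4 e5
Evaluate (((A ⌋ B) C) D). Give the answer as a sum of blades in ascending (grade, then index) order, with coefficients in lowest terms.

step 1: 16/5*e4 - 16/25*e1 e2
step 2: -16/3*e3 - 32/5*e5 + 16/15*e1 e2 e3 e4 - 32/25*e1 e2 e4 e5
step 3: 192/25*e1 + 32/5*e2 + 16/5*e4 - 16/25*e1 e2 - 32/25*e1 e4 + 192/125*e2 e4 - 32/5*e1 e3 e5 - 16/3*e2 e3 e5 + 8/3*e3 e4 e5 + 8/15*e1 e2 e3 e5 - 16/15*e1 e3 e4 e5 + 32/25*e2 e3 e4 e5
Answer: 192/25*e1 + 32/5*e2 + 16/5*e4 - 16/25*e1 e2 - 32/25*e1 e4 + 192/125*e2 e4 - 32/5*e1 e3 e5 - 16/3*e2 e3 e5 + 8/3*e3 e4 e5 + 8/15*e1 e2 e3 e5 - 16/15*e1 e3 e4 e5 + 32/25*e2 e3 e4 e5


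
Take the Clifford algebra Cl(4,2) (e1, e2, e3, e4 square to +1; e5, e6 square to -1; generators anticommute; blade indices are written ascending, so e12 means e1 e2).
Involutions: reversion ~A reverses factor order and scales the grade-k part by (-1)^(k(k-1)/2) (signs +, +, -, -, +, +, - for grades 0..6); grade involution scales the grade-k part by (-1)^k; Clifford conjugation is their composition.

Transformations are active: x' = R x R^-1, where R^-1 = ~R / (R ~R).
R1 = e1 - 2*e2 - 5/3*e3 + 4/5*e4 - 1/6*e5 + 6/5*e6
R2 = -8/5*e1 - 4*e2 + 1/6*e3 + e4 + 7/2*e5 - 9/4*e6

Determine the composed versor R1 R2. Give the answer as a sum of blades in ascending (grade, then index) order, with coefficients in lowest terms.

Distribute over the terms of R1 (each basis-blade product reordered to ascending indices, repeated generators contracted through their squares):
(e1) R2 = -8/5 - 4*e12 + 1/6*e13 + e14 + 7/2*e15 - 9/4*e16
(-2*e2) R2 = 8 - 16/5*e12 - 1/3*e23 - 2*e24 - 7*e25 + 9/2*e26
(-5/3*e3) R2 = -5/18 - 8/3*e13 - 20/3*e23 - 5/3*e34 - 35/6*e35 + 15/4*e36
(4/5*e4) R2 = 4/5 + 32/25*e14 + 16/5*e24 - 2/15*e34 + 14/5*e45 - 9/5*e46
(-1/6*e5) R2 = 7/12 - 4/15*e15 - 2/3*e25 + 1/36*e35 + 1/6*e45 + 3/8*e56
(6/5*e6) R2 = 27/10 + 48/25*e16 + 24/5*e26 - 1/5*e36 - 6/5*e46 - 21/5*e56
Summing the partial products and collecting blades:
Answer: 1837/180 - 36/5*e12 - 5/2*e13 + 57/25*e14 + 97/30*e15 - 33/100*e16 - 7*e23 + 6/5*e24 - 23/3*e25 + 93/10*e26 - 9/5*e34 - 209/36*e35 + 71/20*e36 + 89/30*e45 - 3*e46 - 153/40*e56


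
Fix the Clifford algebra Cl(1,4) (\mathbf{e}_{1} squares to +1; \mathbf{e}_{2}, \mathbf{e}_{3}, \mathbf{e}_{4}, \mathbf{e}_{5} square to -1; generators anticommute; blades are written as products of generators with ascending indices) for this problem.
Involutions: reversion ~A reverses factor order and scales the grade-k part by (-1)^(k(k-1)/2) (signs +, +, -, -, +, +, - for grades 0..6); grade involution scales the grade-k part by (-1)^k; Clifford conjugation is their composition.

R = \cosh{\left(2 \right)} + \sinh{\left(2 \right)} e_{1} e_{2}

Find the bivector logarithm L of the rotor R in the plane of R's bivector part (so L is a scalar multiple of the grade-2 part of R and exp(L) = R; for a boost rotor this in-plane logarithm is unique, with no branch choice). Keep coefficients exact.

The scalar part of R is \cosh{\left(2 \right)}, so cosh pins the rapidity up to sign — the sign comes from the bivector part; dividing that part by sinh of the rapidity yields the plane, and the in-plane L = rapidity * plane is unique because the two sign choices cancel.
Concretely: cosh(rapidity) = \cosh{\left(2 \right)} gives rapidity = ±2, and since rapidity/sinh(rapidity) is even the sign is immaterial: L = (rapidity/sinh(rapidity)) * <R>_2 = (\frac{2}{\sinh{\left(2 \right)}}) * <R>_2.
Answer: 2 e_{1} e_{2}


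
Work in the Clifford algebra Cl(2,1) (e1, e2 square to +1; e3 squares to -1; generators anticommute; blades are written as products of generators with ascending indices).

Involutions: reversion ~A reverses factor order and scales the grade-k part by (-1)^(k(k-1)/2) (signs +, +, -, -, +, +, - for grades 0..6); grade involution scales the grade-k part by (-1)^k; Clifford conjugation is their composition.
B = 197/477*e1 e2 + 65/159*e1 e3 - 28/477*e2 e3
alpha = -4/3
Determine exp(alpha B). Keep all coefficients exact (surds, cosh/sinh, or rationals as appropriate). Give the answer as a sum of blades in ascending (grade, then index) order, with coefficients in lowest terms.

B^2 term by term: the squares give (197/477)^2*(e1 e2)^2 + (65/159)^2*(e1 e3)^2 + (-28/477)^2*(e2 e3)^2 = 38809/227529*(-1) + 4225/25281*(+1) + 784/227529*(+1) = 0 (each basis 2-blade squares to minus the product of its generators' squares); cross terms between blades sharing an index anticommute and cancel. So B^2 = 0.
B^2 = 0, so the series closes: exp(alpha B) = 1 + alpha B (parabolic case).
Answer: 1 - 788/1431*e1 e2 - 260/477*e1 e3 + 112/1431*e2 e3


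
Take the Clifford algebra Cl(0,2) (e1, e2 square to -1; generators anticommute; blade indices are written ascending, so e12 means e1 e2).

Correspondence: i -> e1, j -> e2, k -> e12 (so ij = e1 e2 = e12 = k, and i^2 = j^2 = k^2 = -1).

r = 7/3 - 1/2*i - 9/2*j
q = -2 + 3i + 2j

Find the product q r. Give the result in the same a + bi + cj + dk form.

In blades: q = -2 + 3*e1 + 2*e2, r = 7/3 - 1/2*e1 - 9/2*e2.
Distribute q over r term by term (generator squares from the signature, products reordered to ascending indices): (-2)*r = -14/3 + e1 + 9*e2; (3*e1)*r = 3/2 + 7*e1 - 27/2*e12; (2*e2)*r = 9 + 14/3*e2 + e12.
Sum: 35/6 + 8*e1 + 41/3*e2 - 25/2*e12; translating back through the correspondence:
Answer: 35/6 + 8i + 41/3*j - 25/2*k


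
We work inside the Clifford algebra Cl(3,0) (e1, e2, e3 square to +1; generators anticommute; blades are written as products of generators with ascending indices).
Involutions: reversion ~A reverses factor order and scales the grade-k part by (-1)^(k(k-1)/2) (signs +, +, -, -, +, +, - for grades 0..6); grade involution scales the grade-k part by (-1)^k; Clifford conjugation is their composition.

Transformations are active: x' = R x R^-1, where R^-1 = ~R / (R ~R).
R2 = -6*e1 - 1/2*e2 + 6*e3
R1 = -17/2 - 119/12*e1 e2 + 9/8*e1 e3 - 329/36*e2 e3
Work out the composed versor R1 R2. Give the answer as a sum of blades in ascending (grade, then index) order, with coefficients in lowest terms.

Distribute over the terms of R2 (each basis-blade product reordered to ascending indices, repeated generators contracted through their squares):
R1 (-6*e1) = 51*e1 - 119/2*e2 + 27/4*e3 + 329/6*e1 e2 e3
R1 (-1/2*e2) = 119/24*e1 + 17/4*e2 - 329/72*e3 + 9/16*e1 e2 e3
R1 (6*e3) = 27/4*e1 - 329/6*e2 - 51*e3 - 119/2*e1 e2 e3
Summing the partial products and collecting blades:
Answer: 1505/24*e1 - 1321/12*e2 - 3515/72*e3 - 197/48*e1 e2 e3


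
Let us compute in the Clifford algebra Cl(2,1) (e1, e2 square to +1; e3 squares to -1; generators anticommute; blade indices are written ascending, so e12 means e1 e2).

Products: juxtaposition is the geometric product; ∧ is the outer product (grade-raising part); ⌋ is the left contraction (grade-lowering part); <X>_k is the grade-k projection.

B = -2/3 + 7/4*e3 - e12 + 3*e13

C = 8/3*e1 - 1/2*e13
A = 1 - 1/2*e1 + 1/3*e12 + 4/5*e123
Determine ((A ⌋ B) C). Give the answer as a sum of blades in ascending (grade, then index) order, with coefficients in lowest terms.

step 1: -1/3 + 1/2*e2 + 1/4*e3 - e12 + 3*e13
step 2: -3/2 - 73/72*e1 + 8/3*e2 - 8*e3 - 4/3*e12 - 1/2*e13 - 1/2*e23 + 1/4*e123
Answer: -3/2 - 73/72*e1 + 8/3*e2 - 8*e3 - 4/3*e12 - 1/2*e13 - 1/2*e23 + 1/4*e123


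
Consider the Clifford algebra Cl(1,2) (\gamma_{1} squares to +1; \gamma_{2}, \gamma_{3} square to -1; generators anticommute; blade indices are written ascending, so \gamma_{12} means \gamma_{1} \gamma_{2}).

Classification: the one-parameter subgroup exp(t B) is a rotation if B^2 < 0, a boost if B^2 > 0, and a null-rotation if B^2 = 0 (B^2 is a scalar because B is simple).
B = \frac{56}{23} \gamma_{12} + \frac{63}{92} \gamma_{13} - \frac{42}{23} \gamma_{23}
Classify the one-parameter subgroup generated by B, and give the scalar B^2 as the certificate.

B^2 term by term: the squares give (\frac{56}{23})^2*(\gamma_{12})^2 + (\frac{63}{92})^2*(\gamma_{13})^2 + (-\frac{42}{23})^2*(\gamma_{23})^2 = \frac{3136}{529}*(+1) + \frac{3969}{8464}*(+1) + \frac{1764}{529}*(-1) = \frac{49}{16} (each basis 2-blade squares to minus the product of its generators' squares); cross terms between blades sharing an index anticommute and cancel. So B^2 = \frac{49}{16}.
Answer: boost, certificate B^2 = \frac{49}{16}. B^2 = \frac{49}{16} is basis-independent, so its sign is the whole story.


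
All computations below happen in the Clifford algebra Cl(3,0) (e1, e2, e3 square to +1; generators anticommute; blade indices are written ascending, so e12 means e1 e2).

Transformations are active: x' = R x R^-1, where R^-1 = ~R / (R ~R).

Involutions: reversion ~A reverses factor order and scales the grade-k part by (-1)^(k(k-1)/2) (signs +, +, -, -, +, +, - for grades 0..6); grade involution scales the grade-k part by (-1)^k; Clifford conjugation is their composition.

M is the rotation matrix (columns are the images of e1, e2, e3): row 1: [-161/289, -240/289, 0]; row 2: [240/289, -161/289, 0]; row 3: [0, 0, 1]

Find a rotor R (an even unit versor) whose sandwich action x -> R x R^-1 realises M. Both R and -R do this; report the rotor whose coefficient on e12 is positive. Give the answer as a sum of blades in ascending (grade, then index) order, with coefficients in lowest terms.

Method: write R = a + b12*e12 + b13*e13 + b23*e23 with a^2 + b12^2 + b13^2 + b23^2 = 1 (so R^-1 = ~R). Expanding the columns R e_j ~R gives tr M = 4a^2 - 1 and, from the antisymmetric part, M21 - M12 = -4a*b12, M13 - M31 = 4a*b13, M32 - M23 = -4a*b23.
Here tr M = -33/289, so a^2 = (1 + tr M)/4 = 64/289 and a = ±8/17. Taking a = 8/17: M21 - M12 = 480/289, M13 - M31 = 0, M32 - M23 = 0, giving b12 = -15/17, b13 = 0, b23 = 0, i.e. R = 8/17 - 15/17*e12.
Its e12 coefficient is negative, so report the other preimage -R.
Answer: -8/17 + 15/17*e12. Uniqueness: Spin(3) -> SO(3) maps R and -R to the same rotation of trace -33/289; fixing the sign of the e12 coefficient removes the ambiguity.


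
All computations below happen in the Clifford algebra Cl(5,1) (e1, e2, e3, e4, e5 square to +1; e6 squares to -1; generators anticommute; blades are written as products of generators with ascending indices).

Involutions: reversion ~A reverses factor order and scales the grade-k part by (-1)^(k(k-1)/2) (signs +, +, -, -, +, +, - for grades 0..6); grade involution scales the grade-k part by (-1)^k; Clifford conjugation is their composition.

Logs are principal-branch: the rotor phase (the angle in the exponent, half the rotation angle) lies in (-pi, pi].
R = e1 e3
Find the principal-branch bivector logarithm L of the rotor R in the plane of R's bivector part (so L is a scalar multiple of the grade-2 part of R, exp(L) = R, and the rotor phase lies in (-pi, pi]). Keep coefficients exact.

The scalar part of R is 0, and that scalar determines the rotor phase on the principal branch; recovering the unit plane as bivector-part over sine of the phase gives L = phase * plane.
Concretely: cos(phase) = 0 gives phase = ±pi/2, and since phase/sin(phase) is even the sign is immaterial: L = (phase/sin(phase)) * <R>_2 = (pi/2) * <R>_2.
Answer: pi/2*e1 e3


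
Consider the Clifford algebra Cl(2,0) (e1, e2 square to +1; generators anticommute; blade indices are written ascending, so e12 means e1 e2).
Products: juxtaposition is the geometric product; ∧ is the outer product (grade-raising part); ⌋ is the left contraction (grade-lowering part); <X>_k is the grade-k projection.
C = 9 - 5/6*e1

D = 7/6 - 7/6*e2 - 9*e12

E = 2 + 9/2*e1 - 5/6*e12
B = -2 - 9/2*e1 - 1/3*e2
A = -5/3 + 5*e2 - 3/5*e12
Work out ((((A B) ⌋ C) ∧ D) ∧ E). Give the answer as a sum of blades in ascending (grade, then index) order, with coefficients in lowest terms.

step 1: 5/3 + 77/10*e1 - 1093/90*e2 + 237/10*e12
step 2: 103/12 - 25/18*e1
step 3: 721/72 - 175/108*e1 - 721/72*e2 - 2042/27*e12
step 4: 721/36 + 18067/432*e1 - 721/36*e2 - 2749/24*e12
Answer: 721/36 + 18067/432*e1 - 721/36*e2 - 2749/24*e12


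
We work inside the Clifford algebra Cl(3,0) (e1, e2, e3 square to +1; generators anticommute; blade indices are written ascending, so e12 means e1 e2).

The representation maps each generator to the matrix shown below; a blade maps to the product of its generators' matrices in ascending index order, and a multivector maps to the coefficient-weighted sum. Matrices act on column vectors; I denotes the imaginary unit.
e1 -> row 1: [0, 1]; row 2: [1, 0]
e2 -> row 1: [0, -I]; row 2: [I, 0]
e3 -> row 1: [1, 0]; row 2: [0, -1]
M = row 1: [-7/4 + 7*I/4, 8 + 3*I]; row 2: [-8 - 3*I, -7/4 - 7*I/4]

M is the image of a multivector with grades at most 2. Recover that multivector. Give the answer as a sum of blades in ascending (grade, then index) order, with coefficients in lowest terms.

Method: 1, rho(e1), rho(e2), rho(e3) form a trace-orthogonal basis of the 2x2 complex matrices (tr(X Y) = 2 if X = Y, else 0), so M = m0*1 + m1*rho(e1) + m2*rho(e2) + m3*rho(e3) with m0 = tr(M)/2 = -7/4, m1 = tr(M rho(e1))/2 = 0, m2 = tr(M rho(e2))/2 = -3 + 8*I, m3 = tr(M rho(e3))/2 = 7*I/4.
Multiplying table entries, the bivector images are rho(e12) = I*rho(e3), rho(e13) = -I*rho(e2), rho(e23) = I*rho(e1); with real blade coefficients the real parts of m0..m3 are the coefficients of 1, e1, e2, e3 and the imaginary parts give the bivectors (e23: Im m1, e13: -Im m2, e12: Im m3).
Answer: -7/4 - 3*e2 + 7/4*e12 - 8*e13


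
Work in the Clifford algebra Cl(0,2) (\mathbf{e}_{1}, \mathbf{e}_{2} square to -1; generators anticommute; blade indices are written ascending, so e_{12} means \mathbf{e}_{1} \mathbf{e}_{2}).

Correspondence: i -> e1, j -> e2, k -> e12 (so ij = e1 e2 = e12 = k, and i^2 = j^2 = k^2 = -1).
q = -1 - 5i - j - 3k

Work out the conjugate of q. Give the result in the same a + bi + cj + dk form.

In blades: q = -1 - 5 e_{1} - e_{2} - 3 e_{12}.
Conjugation here is Clifford conjugation: the scalar is fixed and the grade-1 and grade-2 blades all flip sign, giving -1 + 5 e_{1} + e_{2} + 3 e_{12}; translating back:
Answer: -1 + 5i + j + 3k


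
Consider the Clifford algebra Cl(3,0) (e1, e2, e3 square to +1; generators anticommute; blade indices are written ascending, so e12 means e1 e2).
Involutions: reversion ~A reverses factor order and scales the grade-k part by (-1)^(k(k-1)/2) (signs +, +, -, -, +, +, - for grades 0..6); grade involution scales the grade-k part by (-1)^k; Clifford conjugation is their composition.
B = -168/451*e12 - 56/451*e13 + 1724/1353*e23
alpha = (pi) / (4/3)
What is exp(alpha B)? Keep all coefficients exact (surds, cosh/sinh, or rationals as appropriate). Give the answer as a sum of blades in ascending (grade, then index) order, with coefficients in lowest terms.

B^2 term by term: the squares give (-168/451)^2*(e12)^2 + (-56/451)^2*(e13)^2 + (1724/1353)^2*(e23)^2 = 28224/203401*(-1) + 3136/203401*(-1) + 2972176/1830609*(-1) = -16/9 (each basis 2-blade squares to minus the product of its generators' squares); cross terms between blades sharing an index anticommute and cancel. So B^2 = -16/9.
B^2 = -16/9 — a negative square means the series sums to a rotation: l = 4/3, alpha*l = pi, so exp(alpha B) = cos(pi) + (sin(pi)/(4/3))*B = -1 + (0)*B.
Answer: -1


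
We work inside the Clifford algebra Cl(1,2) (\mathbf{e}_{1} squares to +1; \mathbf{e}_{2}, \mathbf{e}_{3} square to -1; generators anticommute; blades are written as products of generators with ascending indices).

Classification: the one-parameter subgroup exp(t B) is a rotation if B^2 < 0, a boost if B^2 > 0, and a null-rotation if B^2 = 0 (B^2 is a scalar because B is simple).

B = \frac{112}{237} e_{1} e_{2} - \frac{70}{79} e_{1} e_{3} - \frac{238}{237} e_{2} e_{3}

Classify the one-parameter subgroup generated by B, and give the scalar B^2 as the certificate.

B^2 term by term: the squares give (\frac{112}{237})^2*(e_{1} e_{2})^2 + (-\frac{70}{79})^2*(e_{1} e_{3})^2 + (-\frac{238}{237})^2*(e_{2} e_{3})^2 = \frac{12544}{56169}*(+1) + \frac{4900}{6241}*(+1) + \frac{56644}{56169}*(-1) = 0 (each basis 2-blade squares to minus the product of its generators' squares); cross terms between blades sharing an index anticommute and cancel. So B^2 = 0.
Answer: null-rotation, certificate B^2 = 0. Because 0 is invariant under every versor sandwich, the classification follows from its sign alone.


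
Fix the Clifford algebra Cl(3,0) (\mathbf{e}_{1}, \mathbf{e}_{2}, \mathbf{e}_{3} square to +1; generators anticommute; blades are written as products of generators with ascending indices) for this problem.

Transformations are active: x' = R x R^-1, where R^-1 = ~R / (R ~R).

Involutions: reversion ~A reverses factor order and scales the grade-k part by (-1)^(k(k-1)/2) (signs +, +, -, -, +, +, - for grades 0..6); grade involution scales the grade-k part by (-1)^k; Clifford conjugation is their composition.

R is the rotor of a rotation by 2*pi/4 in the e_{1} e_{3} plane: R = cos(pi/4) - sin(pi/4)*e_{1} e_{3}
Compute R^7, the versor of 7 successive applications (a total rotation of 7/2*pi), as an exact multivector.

Rotor phase runs at HALF the rotation angle; powers of one rotor simply add phase, so after 7 steps in e_{1} e_{3} the phase is 7*pi/4 = \frac{7 \pi}{4} and R^7 = cos(\frac{7 \pi}{4}) - sin(\frac{7 \pi}{4})*e_{1} e_{3}.
cos(\frac{7 \pi}{4}) = \frac{\sqrt{2}}{2} and sin(\frac{7 \pi}{4}) = - \frac{\sqrt{2}}{2}, so R^7 = \frac{\sqrt{2}}{2} + \frac{\sqrt{2}}{2} e_{1} e_{3}. The net rotation is 3/2*pi (after discarding 1 full turn, each of which contributes a factor -1 to the rotor); the rotor keeps the half-angle phase exactly.
Answer: \frac{\sqrt{2}}{2} + \frac{\sqrt{2}}{2} e_{1} e_{3}


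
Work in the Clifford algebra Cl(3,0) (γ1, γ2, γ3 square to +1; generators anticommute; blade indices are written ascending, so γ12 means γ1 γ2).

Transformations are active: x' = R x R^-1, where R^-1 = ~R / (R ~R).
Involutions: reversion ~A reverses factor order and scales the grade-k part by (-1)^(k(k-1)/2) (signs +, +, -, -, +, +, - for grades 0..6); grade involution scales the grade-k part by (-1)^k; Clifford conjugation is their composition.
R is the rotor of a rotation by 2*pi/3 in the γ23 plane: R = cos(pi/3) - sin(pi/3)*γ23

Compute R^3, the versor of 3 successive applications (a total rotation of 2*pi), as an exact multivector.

The rotor phase is half the rotation angle and phases add under composition, so 3 steps in the γ23 plane accumulate phase 3*(pi/3) = pi: R^3 = cos(pi) - sin(pi)*γ23.
cos(pi) = -1 and sin(pi) = 0, so R^3 = -1. The total rotation 2*pi is 1 full turn, so every vector returns to itself, yet the rotor is -1, on the OTHER sheet of the double cover (an odd number of 2*pi turns).
Answer: -1


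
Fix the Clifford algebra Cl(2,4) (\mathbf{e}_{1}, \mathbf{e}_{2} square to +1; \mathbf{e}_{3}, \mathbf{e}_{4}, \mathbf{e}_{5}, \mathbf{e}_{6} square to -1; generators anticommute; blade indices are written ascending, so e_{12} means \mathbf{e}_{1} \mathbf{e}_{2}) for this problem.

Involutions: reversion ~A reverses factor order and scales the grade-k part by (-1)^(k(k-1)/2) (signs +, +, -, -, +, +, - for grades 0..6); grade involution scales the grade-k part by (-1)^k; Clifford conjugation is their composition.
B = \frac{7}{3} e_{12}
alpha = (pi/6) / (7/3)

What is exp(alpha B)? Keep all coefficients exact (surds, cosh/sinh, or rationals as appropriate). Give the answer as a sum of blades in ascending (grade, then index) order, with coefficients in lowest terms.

B^2 = (\frac{7}{3})^2*(e_{12})^2 = \frac{49}{9}*(-1) = -\frac{49}{9} (a basis 2-blade squares to minus the product of its generators' squares).
B^2 = -\frac{49}{9} — circular case — the even/odd split gives cos and sin: l = \frac{7}{3}, alpha*l = \frac{\pi}{6}, so exp(alpha B) = cos(\frac{\pi}{6}) + (sin(\frac{\pi}{6})/(\frac{7}{3}))*B = \frac{\sqrt{3}}{2} + (\frac{3}{14})*B.
Answer: \frac{\sqrt{3}}{2} + \frac{1}{2} e_{12}


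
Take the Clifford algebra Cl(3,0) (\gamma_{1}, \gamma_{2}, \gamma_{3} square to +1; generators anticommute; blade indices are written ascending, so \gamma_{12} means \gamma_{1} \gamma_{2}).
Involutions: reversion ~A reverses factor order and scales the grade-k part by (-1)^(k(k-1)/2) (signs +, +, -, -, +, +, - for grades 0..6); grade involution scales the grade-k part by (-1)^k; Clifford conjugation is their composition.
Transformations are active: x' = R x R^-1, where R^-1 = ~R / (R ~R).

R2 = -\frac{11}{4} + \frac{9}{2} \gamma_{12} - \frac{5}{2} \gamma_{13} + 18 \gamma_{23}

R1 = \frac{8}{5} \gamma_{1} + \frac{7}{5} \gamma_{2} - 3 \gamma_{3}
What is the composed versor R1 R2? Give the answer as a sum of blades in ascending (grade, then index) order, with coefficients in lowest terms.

Distribute over the terms of R1 (each basis-blade product reordered to ascending indices, repeated generators contracted through their squares):
(\frac{8}{5} \gamma_{1}) R2 = -\frac{22}{5} \gamma_{1} + \frac{36}{5} \gamma_{2} - 4 \gamma_{3} + \frac{144}{5} \gamma_{123}
(\frac{7}{5} \gamma_{2}) R2 = -\frac{63}{10} \gamma_{1} - \frac{77}{20} \gamma_{2} + \frac{126}{5} \gamma_{3} + \frac{7}{2} \gamma_{123}
(-3 \gamma_{3}) R2 = -\frac{15}{2} \gamma_{1} + 54 \gamma_{2} + \frac{33}{4} \gamma_{3} - \frac{27}{2} \gamma_{123}
Summing the partial products and collecting blades:
Answer: -\frac{91}{5} \gamma_{1} + \frac{1147}{20} \gamma_{2} + \frac{589}{20} \gamma_{3} + \frac{94}{5} \gamma_{123}


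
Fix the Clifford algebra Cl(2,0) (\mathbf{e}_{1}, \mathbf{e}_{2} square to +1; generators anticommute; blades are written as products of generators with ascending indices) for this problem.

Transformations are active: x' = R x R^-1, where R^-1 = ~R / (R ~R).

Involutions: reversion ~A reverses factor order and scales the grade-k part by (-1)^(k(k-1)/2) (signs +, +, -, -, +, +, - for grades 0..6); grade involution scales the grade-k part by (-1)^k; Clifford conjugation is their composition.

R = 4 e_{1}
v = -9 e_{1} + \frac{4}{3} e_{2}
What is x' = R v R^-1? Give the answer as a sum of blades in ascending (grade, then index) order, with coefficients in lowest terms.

~R = 4 e_{1}, and R ~R = 16, so R^-1 = ~R / (16).
R v = -36 + \frac{16}{3} e_{1} e_{2}
Answer: -9 e_{1} - \frac{4}{3} e_{2}


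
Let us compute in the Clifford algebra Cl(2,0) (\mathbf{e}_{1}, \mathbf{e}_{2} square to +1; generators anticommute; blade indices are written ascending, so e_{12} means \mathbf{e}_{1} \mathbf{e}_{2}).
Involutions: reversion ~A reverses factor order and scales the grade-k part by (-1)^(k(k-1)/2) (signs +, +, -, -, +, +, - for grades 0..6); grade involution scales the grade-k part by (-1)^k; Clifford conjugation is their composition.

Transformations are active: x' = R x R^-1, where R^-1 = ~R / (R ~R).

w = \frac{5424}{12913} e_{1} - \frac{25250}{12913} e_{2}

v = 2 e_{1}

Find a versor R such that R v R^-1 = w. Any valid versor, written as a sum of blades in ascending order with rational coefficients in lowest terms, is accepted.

Here q(v) = q(w) = 4; the classical choice R = v + w = \frac{31250}{12913} e_{1} - \frac{25250}{12913} e_{2} then realises v -> w under the sandwich.
Answer: \frac{31250}{12913} e_{1} - \frac{25250}{12913} e_{2}


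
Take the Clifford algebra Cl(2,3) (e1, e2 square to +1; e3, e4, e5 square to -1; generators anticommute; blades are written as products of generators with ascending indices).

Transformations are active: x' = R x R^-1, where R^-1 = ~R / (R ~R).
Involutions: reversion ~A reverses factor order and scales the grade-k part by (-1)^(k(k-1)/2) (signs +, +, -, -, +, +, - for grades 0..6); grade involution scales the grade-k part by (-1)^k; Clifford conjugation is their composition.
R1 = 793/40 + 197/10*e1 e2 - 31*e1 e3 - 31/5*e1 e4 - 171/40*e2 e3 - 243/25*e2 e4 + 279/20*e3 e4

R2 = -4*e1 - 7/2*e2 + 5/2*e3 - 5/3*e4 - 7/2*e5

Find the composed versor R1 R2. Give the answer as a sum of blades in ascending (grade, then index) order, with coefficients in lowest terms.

Distribute over the terms of R2 (each basis-blade product reordered to ascending indices, repeated generators contracted through their squares):
R1 (-4*e1) = -793/10*e1 + 394/5*e2 - 124*e3 - 124/5*e4 + 171/10*e1 e2 e3 + 972/25*e1 e2 e4 - 279/5*e1 e3 e4
R1 (-7/2*e2) = -1379/20*e1 - 5551/80*e2 - 1197/80*e3 - 1701/50*e4 - 217/2*e1 e2 e3 - 217/10*e1 e2 e4 - 1953/40*e2 e3 e4
R1 (5/2*e3) = 155/2*e1 + 171/16*e2 + 793/16*e3 + 279/8*e4 + 197/4*e1 e2 e3 + 31/2*e1 e3 e4 + 243/10*e2 e3 e4
R1 (-5/3*e4) = -31/3*e1 - 81/5*e2 + 93/4*e3 - 793/24*e4 - 197/6*e1 e2 e4 + 155/3*e1 e3 e4 + 57/8*e2 e3 e4
R1 (-7/2*e5) = -5551/80*e5 - 1379/20*e1 e2 e5 + 217/2*e1 e3 e5 + 217/10*e1 e4 e5 + 1197/80*e2 e3 e5 + 1701/50*e2 e4 e5 - 1953/40*e3 e4 e5
Summing the partial products and collecting blades:
Answer: -973/12*e1 + 39/10*e2 - 1323/20*e3 - 4274/75*e4 - 5551/80*e5 - 843/20*e1 e2 e3 - 1174/75*e1 e2 e4 - 1379/20*e1 e2 e5 + 341/30*e1 e3 e4 + 217/2*e1 e3 e5 + 217/10*e1 e4 e5 - 87/5*e2 e3 e4 + 1197/80*e2 e3 e5 + 1701/50*e2 e4 e5 - 1953/40*e3 e4 e5


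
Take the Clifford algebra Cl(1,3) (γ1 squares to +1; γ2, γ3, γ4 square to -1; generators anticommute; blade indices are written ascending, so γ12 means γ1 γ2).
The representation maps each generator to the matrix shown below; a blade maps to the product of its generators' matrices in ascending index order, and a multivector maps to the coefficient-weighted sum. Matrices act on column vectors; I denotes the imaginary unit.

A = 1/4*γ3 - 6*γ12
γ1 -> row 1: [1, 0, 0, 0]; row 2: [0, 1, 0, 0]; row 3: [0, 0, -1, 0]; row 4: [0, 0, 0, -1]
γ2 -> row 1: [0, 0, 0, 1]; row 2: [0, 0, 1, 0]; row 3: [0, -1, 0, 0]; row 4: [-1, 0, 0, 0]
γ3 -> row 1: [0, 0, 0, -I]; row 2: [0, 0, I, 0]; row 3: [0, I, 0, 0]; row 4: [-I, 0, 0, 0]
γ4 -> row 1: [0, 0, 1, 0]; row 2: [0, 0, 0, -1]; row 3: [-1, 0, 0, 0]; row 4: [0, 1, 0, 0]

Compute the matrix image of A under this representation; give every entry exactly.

Bivector images (products of the table entries): rho(γ12) = rho(γ1)rho(γ2) = row 1: [0, 0, 0, 1]; row 2: [0, 0, 1, 0]; row 3: [0, 1, 0, 0]; row 4: [1, 0, 0, 0].
M = (1/4)*rho(γ3) + (-6)*rho(γ12), summed entrywise:
Answer: row 1: [0, 0, 0, -6 - I/4]; row 2: [0, 0, -6 + I/4, 0]; row 3: [0, -6 + I/4, 0, 0]; row 4: [-6 - I/4, 0, 0, 0]


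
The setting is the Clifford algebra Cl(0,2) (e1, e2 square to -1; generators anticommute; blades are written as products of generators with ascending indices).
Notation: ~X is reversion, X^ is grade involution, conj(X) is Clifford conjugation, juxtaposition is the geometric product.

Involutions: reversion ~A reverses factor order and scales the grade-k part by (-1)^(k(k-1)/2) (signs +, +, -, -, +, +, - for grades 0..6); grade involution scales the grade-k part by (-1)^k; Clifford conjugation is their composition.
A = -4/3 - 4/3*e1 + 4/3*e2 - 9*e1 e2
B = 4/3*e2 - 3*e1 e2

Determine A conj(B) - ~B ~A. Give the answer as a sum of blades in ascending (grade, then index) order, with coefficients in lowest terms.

first term: 259/9 - 8*e1 + 52/9*e2 - 20/9*e1 e2
second term: -259/9 + 8*e1 - 52/9*e2 - 20/9*e1 e2
Answer: 518/9 - 16*e1 + 104/9*e2


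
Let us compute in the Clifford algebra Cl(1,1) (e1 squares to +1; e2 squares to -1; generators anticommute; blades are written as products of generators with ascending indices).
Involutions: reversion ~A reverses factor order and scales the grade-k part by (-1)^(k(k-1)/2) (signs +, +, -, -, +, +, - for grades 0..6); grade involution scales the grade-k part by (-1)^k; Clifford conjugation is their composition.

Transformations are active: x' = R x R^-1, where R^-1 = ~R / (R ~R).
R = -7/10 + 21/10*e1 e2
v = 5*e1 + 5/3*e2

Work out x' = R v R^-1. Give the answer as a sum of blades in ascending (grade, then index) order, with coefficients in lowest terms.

~R = -7/10 - 21/10*e1 e2, and R ~R = -98/25, so R^-1 = ~R / (-98/25).
R v = -7*e1 - 35/3*e2
Answer: -15/2*e1 - 35/6*e2
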